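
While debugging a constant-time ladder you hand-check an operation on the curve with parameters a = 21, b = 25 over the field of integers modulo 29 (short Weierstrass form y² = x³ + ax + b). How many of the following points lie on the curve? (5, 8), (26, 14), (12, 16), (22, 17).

(5, 8): 8² ≡ 6, rhs ≡ 23 → off.
(26, 14): 14² ≡ 22, rhs ≡ 22 → on.
(12, 16): 16² ≡ 24, rhs ≡ 4 → off.
(22, 17): 17² ≡ 28, rhs ≡ 28 → on.

2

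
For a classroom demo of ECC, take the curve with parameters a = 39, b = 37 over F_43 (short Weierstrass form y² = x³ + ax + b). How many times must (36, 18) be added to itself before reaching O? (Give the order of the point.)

2P: tangent at (36, 18): λ = (3·36² + 39)/(2·18) ≡ 14/36. 36⁻¹ ≡ 6 (mod 43) since 36·6 = 216 ≡ 1, so λ ≡ 14·6 ≡ 41.
  x = λ² - 36 - 36 = 1681 - 72 ≡ 18; y = λ·(36 - 18) - 18 ≡ 32. → (18, 32)
3P: (18, 32) + (36, 18). λ = (18 - 32)/(36 - 18) ≡ 29/18 mod 43. 18⁻¹ ≡ 12 (mod 43) since 18·12 = 216 ≡ 1, so λ ≡ 4.
  x = λ² - 18 - 36 = 16 - 54 ≡ 5; y = λ·(18 - 5) - 32 ≡ 20. → (5, 20)
4P: (5, 20) + (36, 18). λ = (18 - 20)/(36 - 5) ≡ 41/31 mod 43. 31⁻¹ ≡ 25 (mod 43), so λ ≡ 36.
  x = λ² - 5 - 36 = 1296 - 41 ≡ 8; y = λ·(5 - 8) - 20 ≡ 1. → (8, 1)
5P: (8, 1) + (36, 18). λ = (18 - 1)/(36 - 8) ≡ 17/28 mod 43. 28⁻¹ ≡ 20 (mod 43) since 28·20 = 560 ≡ 1, so λ ≡ 39.
  x = λ² - 8 - 36 = 1521 - 44 ≡ 15; y = λ·(8 - 15) - 1 ≡ 27. → (15, 27)
6P: (15, 27) + (36, 18). λ = (18 - 27)/(36 - 15) ≡ 34/21 mod 43. 21⁻¹ ≡ 41 (mod 43) since 21·41 = 861 ≡ 1, so λ ≡ 18.
  x = λ² - 15 - 36 = 324 - 51 ≡ 15; y = λ·(15 - 15) - 27 ≡ 16. → (15, 16)
7P: (15, 16) + (36, 18). λ = (18 - 16)/(36 - 15) ≡ 2/21 mod 43. 21⁻¹ ≡ 41 (mod 43), so λ ≡ 39.
  x = λ² - 15 - 36 = 1521 - 51 ≡ 8; y = λ·(15 - 8) - 16 ≡ 42. → (8, 42)
8P: (8, 42) + (36, 18). λ = (18 - 42)/(36 - 8) ≡ 19/28 mod 43. 28⁻¹ ≡ 20 (mod 43) since 28·20 = 560 ≡ 1, so λ ≡ 36.
  x = λ² - 8 - 36 = 1296 - 44 ≡ 5; y = λ·(8 - 5) - 42 ≡ 23. → (5, 23)
9P: (5, 23) + (36, 18). λ = (18 - 23)/(36 - 5) ≡ 38/31 mod 43. 31⁻¹ ≡ 25 (mod 43), so λ ≡ 4.
  x = λ² - 5 - 36 = 16 - 41 ≡ 18; y = λ·(5 - 18) - 23 ≡ 11. → (18, 11)
10P: (18, 11) + (36, 18). λ = (18 - 11)/(36 - 18) ≡ 7/18 mod 43. 18⁻¹ ≡ 12 (mod 43) since 18·12 = 216 ≡ 1, so λ ≡ 41.
  x = λ² - 18 - 36 = 1681 - 54 ≡ 36; y = λ·(18 - 36) - 11 ≡ 25. → (36, 25)
11P: (36, 25) + (36, 18): same x and y₁ ≡ -y₂, so the sum is O.
11P = O, so the order is 11.

11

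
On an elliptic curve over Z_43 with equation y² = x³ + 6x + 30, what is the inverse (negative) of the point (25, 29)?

(25, 14)

-(25, 29) = (25, -29 mod 43) = (25, 14).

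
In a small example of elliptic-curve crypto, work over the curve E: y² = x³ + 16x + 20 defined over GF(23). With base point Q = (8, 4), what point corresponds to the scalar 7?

Repeated addition: build up to 7Q.
2Q: tangent at (8, 4): λ = (3·8² + 16)/(2·4) ≡ 1/8. 8⁻¹ ≡ 3 (mod 23) since 8·3 = 24 ≡ 1, so λ ≡ 1·3 ≡ 3.
  x = λ² - 8 - 8 = 9 - 16 ≡ 16; y = λ·(8 - 16) - 4 ≡ 18. → (16, 18)
3Q: (16, 18) + (8, 4). λ = (4 - 18)/(8 - 16) ≡ 9/15 mod 23. 15⁻¹ ≡ 20 (mod 23) since 15·20 = 300 ≡ 1, so λ ≡ 19.
  x = λ² - 16 - 8 = 361 - 24 ≡ 15; y = λ·(16 - 15) - 18 ≡ 1. → (15, 1)
4Q: (15, 1) + (8, 4). λ = (4 - 1)/(8 - 15) ≡ 3/16 mod 23. 16⁻¹ ≡ 13 (mod 23) since 16·13 = 208 ≡ 1, so λ ≡ 16.
  x = λ² - 15 - 8 = 256 - 23 ≡ 3; y = λ·(15 - 3) - 1 ≡ 7. → (3, 7)
5Q: (3, 7) + (8, 4). λ = (4 - 7)/(8 - 3) ≡ 20/5 mod 23. 5⁻¹ ≡ 14 (mod 23), so λ ≡ 4.
  x = λ² - 3 - 8 = 16 - 11 ≡ 5; y = λ·(3 - 5) - 7 ≡ 8. → (5, 8)
6Q: (5, 8) + (8, 4). λ = (4 - 8)/(8 - 5) ≡ 19/3 mod 23. 3⁻¹ ≡ 8 (mod 23) since 3·8 = 24 ≡ 1, so λ ≡ 14.
  x = λ² - 5 - 8 = 196 - 13 ≡ 22; y = λ·(5 - 22) - 8 ≡ 7. → (22, 7)
7Q: (22, 7) + (8, 4). λ = (4 - 7)/(8 - 22) ≡ 20/9 mod 23. 9⁻¹ ≡ 18 (mod 23), so λ ≡ 15.
  x = λ² - 22 - 8 = 225 - 30 ≡ 11; y = λ·(22 - 11) - 7 ≡ 20. → (11, 20)

(11, 20)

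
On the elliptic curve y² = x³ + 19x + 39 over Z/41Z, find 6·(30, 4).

O

Write P = (30, 4).
Repeated addition: build up to 6P.
2P: tangent at (30, 4): λ = (3·30² + 19)/(2·4) ≡ 13/8. 8⁻¹ ≡ 36 (mod 41) since 8·36 = 288 ≡ 1, so λ ≡ 13·36 ≡ 17.
  x = λ² - 30 - 30 = 289 - 60 ≡ 24; y = λ·(30 - 24) - 4 ≡ 16. → (24, 16)
3P: (24, 16) + (30, 4). λ = (4 - 16)/(30 - 24) ≡ 29/6 mod 41. 6⁻¹ ≡ 7 (mod 41) since 6·7 = 42 ≡ 1, so λ ≡ 39.
  x = λ² - 24 - 30 = 1521 - 54 ≡ 32; y = λ·(24 - 32) - 16 ≡ 0. → (32, 0)
4P: (32, 0) + (30, 4). λ = (4 - 0)/(30 - 32) ≡ 4/39 mod 41. 39⁻¹ ≡ 20 (mod 41), so λ ≡ 39.
  x = λ² - 32 - 30 = 1521 - 62 ≡ 24; y = λ·(32 - 24) - 0 ≡ 25. → (24, 25)
5P: (24, 25) + (30, 4). λ = (4 - 25)/(30 - 24) ≡ 20/6 mod 41. 6⁻¹ ≡ 7 (mod 41) since 6·7 = 42 ≡ 1, so λ ≡ 17.
  x = λ² - 24 - 30 = 289 - 54 ≡ 30; y = λ·(24 - 30) - 25 ≡ 37. → (30, 37)
6P: (30, 37) + (30, 4): same x and y₁ ≡ -y₂, so the sum is O.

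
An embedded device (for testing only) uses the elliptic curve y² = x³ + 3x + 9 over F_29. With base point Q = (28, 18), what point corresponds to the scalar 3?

(7, 24)

Repeated addition: build up to 3Q.
2Q: tangent at (28, 18): λ = (3·28² + 3)/(2·18) ≡ 6/7. 7⁻¹ ≡ 25 (mod 29) since 7·25 = 175 ≡ 1, so λ ≡ 6·25 ≡ 5.
  x = λ² - 28 - 28 = 25 - 56 ≡ 27; y = λ·(28 - 27) - 18 ≡ 16. → (27, 16)
3Q: (27, 16) + (28, 18). λ = (18 - 16)/(28 - 27) ≡ 2/1 mod 29. 1⁻¹ ≡ 1 (mod 29), so λ ≡ 2.
  x = λ² - 27 - 28 = 4 - 55 ≡ 7; y = λ·(27 - 7) - 16 ≡ 24. → (7, 24)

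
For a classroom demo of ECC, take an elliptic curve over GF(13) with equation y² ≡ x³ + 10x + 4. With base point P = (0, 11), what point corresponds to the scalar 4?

Double-and-add on 4 = (100)₂. Start with P = (0, 11) for the leading 1-bit.
double: tangent at (0, 11): λ = (3·0² + 10)/(2·11) ≡ 10/9. 9⁻¹ ≡ 3 (mod 13) since 9·3 = 27 ≡ 1, so λ ≡ 10·3 ≡ 4.
  x = λ² - 0 - 0 = 16 - 0 ≡ 3; y = λ·(0 - 3) - 11 ≡ 3. → (3, 3)
double: tangent at (3, 3): λ = (3·3² + 10)/(2·3) ≡ 11/6. 6⁻¹ ≡ 11 (mod 13) since 6·11 = 66 ≡ 1, so λ ≡ 11·11 ≡ 4.
  x = λ² - 3 - 3 = 16 - 6 ≡ 10; y = λ·(3 - 10) - 3 ≡ 8. → (10, 8)

(10, 8)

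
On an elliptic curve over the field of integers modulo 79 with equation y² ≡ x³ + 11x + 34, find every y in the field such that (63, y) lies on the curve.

x³ + 11x + 34 = 250774 ≡ 28 (mod 79).
28 is a non-residue mod 79; no y exists.

none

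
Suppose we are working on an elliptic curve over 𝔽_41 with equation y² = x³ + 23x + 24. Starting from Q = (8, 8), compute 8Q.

Repeated addition: build up to 8Q.
2Q: tangent at (8, 8): λ = (3·8² + 23)/(2·8) ≡ 10/16. 16⁻¹ ≡ 18 (mod 41) since 16·18 = 288 ≡ 1, so λ ≡ 10·18 ≡ 16.
  x = λ² - 8 - 8 = 256 - 16 ≡ 35; y = λ·(8 - 35) - 8 ≡ 11. → (35, 11)
3Q: (35, 11) + (8, 8). λ = (8 - 11)/(8 - 35) ≡ 38/14 mod 41. 14⁻¹ ≡ 3 (mod 41), so λ ≡ 32.
  x = λ² - 35 - 8 = 1024 - 43 ≡ 38; y = λ·(35 - 38) - 11 ≡ 16. → (38, 16)
4Q: (38, 16) + (8, 8). λ = (8 - 16)/(8 - 38) ≡ 33/11 mod 41. 11⁻¹ ≡ 15 (mod 41), so λ ≡ 3.
  x = λ² - 38 - 8 = 9 - 46 ≡ 4; y = λ·(38 - 4) - 16 ≡ 4. → (4, 4)
5Q: (4, 4) + (8, 8). λ = (8 - 4)/(8 - 4) ≡ 4/4 mod 41. 4⁻¹ ≡ 31 (mod 41), so λ ≡ 1.
  x = λ² - 4 - 8 = 1 - 12 ≡ 30; y = λ·(4 - 30) - 4 ≡ 11. → (30, 11)
6Q: (30, 11) + (8, 8). λ = (8 - 11)/(8 - 30) ≡ 38/19 mod 41. 19⁻¹ ≡ 13 (mod 41) since 19·13 = 247 ≡ 1, so λ ≡ 2.
  x = λ² - 30 - 8 = 4 - 38 ≡ 7; y = λ·(30 - 7) - 11 ≡ 35. → (7, 35)
7Q: (7, 35) + (8, 8). λ = (8 - 35)/(8 - 7) ≡ 14/1 mod 41. 1⁻¹ ≡ 1 (mod 41), so λ ≡ 14.
  x = λ² - 7 - 8 = 196 - 15 ≡ 17; y = λ·(7 - 17) - 35 ≡ 30. → (17, 30)
8Q: (17, 30) + (8, 8). λ = (8 - 30)/(8 - 17) ≡ 19/32 mod 41. 32⁻¹ ≡ 9 (mod 41), so λ ≡ 7.
  x = λ² - 17 - 8 = 49 - 25 ≡ 24; y = λ·(17 - 24) - 30 ≡ 3. → (24, 3)

(24, 3)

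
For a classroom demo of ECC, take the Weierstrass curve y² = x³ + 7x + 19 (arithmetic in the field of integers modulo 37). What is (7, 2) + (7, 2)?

(16, 3)

tangent at (7, 2): λ = (3·7² + 7)/(2·2) ≡ 6/4. 4⁻¹ ≡ 28 (mod 37), so λ ≡ 6·28 ≡ 20.
  x = λ² - 7 - 7 = 400 - 14 ≡ 16; y = λ·(7 - 16) - 2 ≡ 3. → (16, 3)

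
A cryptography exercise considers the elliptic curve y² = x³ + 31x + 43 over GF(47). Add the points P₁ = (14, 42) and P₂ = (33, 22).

(14, 42) + (33, 22). λ = (22 - 42)/(33 - 14) ≡ 27/19 mod 47. 19⁻¹ ≡ 5 (mod 47), so λ ≡ 41.
  x = λ² - 14 - 33 = 1681 - 47 ≡ 36; y = λ·(14 - 36) - 42 ≡ 43. → (36, 43)

(36, 43)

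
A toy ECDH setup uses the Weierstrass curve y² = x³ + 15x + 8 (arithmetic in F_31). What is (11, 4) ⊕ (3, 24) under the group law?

(11, 4) + (3, 24). λ = (24 - 4)/(3 - 11) ≡ 20/23 mod 31. 23⁻¹ ≡ 27 (mod 31), so λ ≡ 13.
  x = λ² - 11 - 3 = 169 - 14 ≡ 0; y = λ·(11 - 0) - 4 ≡ 15. → (0, 15)

(0, 15)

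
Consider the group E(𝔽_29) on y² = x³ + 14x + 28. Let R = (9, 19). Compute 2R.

tangent at (9, 19): λ = (3·9² + 14)/(2·19) ≡ 25/9. 9⁻¹ ≡ 13 (mod 29), so λ ≡ 25·13 ≡ 6.
  x = λ² - 9 - 9 = 36 - 18 ≡ 18; y = λ·(9 - 18) - 19 ≡ 14. → (18, 14)

(18, 14)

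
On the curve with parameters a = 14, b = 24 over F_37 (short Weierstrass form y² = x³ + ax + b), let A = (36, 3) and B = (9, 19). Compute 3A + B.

First 3A:
Repeated addition: build up to 3A.
2A: tangent at (36, 3): λ = (3·36² + 14)/(2·3) ≡ 17/6. 6⁻¹ ≡ 31 (mod 37) since 6·31 = 186 ≡ 1, so λ ≡ 17·31 ≡ 9.
  x = λ² - 36 - 36 = 81 - 72 ≡ 9; y = λ·(36 - 9) - 3 ≡ 18. → (9, 18)
3A: (9, 18) + (36, 3). λ = (3 - 18)/(36 - 9) ≡ 22/27 mod 37. 27⁻¹ ≡ 11 (mod 37), so λ ≡ 20.
  x = λ² - 9 - 36 = 400 - 45 ≡ 22; y = λ·(9 - 22) - 18 ≡ 18. → (22, 18)
3A = (22, 18).
Finally 3A + B:
(22, 18) + (9, 19). λ = (19 - 18)/(9 - 22) ≡ 1/24 mod 37. 24⁻¹ ≡ 17 (mod 37) since 24·17 = 408 ≡ 1, so λ ≡ 17.
  x = λ² - 22 - 9 = 289 - 31 ≡ 36; y = λ·(22 - 36) - 18 ≡ 3. → (36, 3)

(36, 3)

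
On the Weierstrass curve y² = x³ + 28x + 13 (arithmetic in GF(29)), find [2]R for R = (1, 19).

tangent at (1, 19): λ = (3·1² + 28)/(2·19) ≡ 2/9. 9⁻¹ ≡ 13 (mod 29) since 9·13 = 117 ≡ 1, so λ ≡ 2·13 ≡ 26.
  x = λ² - 1 - 1 = 676 - 2 ≡ 7; y = λ·(1 - 7) - 19 ≡ 28. → (7, 28)

(7, 28)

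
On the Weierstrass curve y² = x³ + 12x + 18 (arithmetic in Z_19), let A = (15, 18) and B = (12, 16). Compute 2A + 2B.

First 2A:
Repeated addition: build up to 2A.
2A: tangent at (15, 18): λ = (3·15² + 12)/(2·18) ≡ 3/17. 17⁻¹ ≡ 9 (mod 19), so λ ≡ 3·9 ≡ 8.
  x = λ² - 15 - 15 = 64 - 30 ≡ 15; y = λ·(15 - 15) - 18 ≡ 1. → (15, 1)
2A = (15, 1).
Next 2B:
Repeated addition: build up to 2B.
2B: tangent at (12, 16): λ = (3·12² + 12)/(2·16) ≡ 7/13. 13⁻¹ ≡ 3 (mod 19) since 13·3 = 39 ≡ 1, so λ ≡ 7·3 ≡ 2.
  x = λ² - 12 - 12 = 4 - 24 ≡ 18; y = λ·(12 - 18) - 16 ≡ 10. → (18, 10)
2B = (18, 10).
Finally 2A + 2B:
(15, 1) + (18, 10). λ = (10 - 1)/(18 - 15) ≡ 9/3 mod 19. 3⁻¹ ≡ 13 (mod 19), so λ ≡ 3.
  x = λ² - 15 - 18 = 9 - 33 ≡ 14; y = λ·(15 - 14) - 1 ≡ 2. → (14, 2)

(14, 2)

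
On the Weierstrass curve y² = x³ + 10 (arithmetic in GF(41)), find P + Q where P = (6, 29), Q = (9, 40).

(6, 29) + (9, 40). λ = (40 - 29)/(9 - 6) ≡ 11/3 mod 41. 3⁻¹ ≡ 14 (mod 41), so λ ≡ 31.
  x = λ² - 6 - 9 = 961 - 15 ≡ 3; y = λ·(6 - 3) - 29 ≡ 23. → (3, 23)

(3, 23)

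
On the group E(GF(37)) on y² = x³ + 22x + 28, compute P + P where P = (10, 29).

tangent at (10, 29): λ = (3·10² + 22)/(2·29) ≡ 26/21. 21⁻¹ ≡ 30 (mod 37) since 21·30 = 630 ≡ 1, so λ ≡ 26·30 ≡ 3.
  x = λ² - 10 - 10 = 9 - 20 ≡ 26; y = λ·(10 - 26) - 29 ≡ 34. → (26, 34)

(26, 34)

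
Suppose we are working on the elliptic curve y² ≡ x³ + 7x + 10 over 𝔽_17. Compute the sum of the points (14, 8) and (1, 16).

(6, 8)

(14, 8) + (1, 16). λ = (16 - 8)/(1 - 14) ≡ 8/4 mod 17. 4⁻¹ ≡ 13 (mod 17) since 4·13 = 52 ≡ 1, so λ ≡ 2.
  x = λ² - 14 - 1 = 4 - 15 ≡ 6; y = λ·(14 - 6) - 8 ≡ 8. → (6, 8)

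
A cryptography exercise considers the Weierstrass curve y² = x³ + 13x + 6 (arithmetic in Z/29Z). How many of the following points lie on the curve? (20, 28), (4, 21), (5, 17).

(20, 28): 28² ≡ 1, rhs ≡ 1 → on.
(4, 21): 21² ≡ 6, rhs ≡ 6 → on.
(5, 17): 17² ≡ 28, rhs ≡ 22 → off.

2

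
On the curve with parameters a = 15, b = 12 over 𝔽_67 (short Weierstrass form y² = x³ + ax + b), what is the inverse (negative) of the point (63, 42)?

(63, 25)

-(63, 42) = (63, -42 mod 67) = (63, 25).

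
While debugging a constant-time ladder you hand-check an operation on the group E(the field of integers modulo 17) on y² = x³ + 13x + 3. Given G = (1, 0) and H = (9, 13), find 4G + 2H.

First 4G:
Repeated addition: build up to 4G.
2G: (1, 0) + (1, 0): same x and y₁ ≡ -y₂, so the sum is O.
3G: O + (1, 0) = (1, 0) (identity).
4G: (1, 0) + (1, 0): same x and y₁ ≡ -y₂, so the sum is O.
4G = O.
Next 2H:
Repeated addition: build up to 2H.
2H: tangent at (9, 13): λ = (3·9² + 13)/(2·13) ≡ 1/9. 9⁻¹ ≡ 2 (mod 17), so λ ≡ 1·2 ≡ 2.
  x = λ² - 9 - 9 = 4 - 18 ≡ 3; y = λ·(9 - 3) - 13 ≡ 16. → (3, 16)
2H = (3, 16).
Finally 4G + 2H:
O + (3, 16) = (3, 16) (identity).

(3, 16)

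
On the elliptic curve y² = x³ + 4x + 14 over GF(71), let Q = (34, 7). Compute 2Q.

tangent at (34, 7): λ = (3·34² + 4)/(2·7) ≡ 64/14. 14⁻¹ ≡ 66 (mod 71) since 14·66 = 924 ≡ 1, so λ ≡ 64·66 ≡ 35.
  x = λ² - 34 - 34 = 1225 - 68 ≡ 21; y = λ·(34 - 21) - 7 ≡ 22. → (21, 22)

(21, 22)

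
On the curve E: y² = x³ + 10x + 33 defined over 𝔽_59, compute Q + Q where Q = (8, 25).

(58, 9)

tangent at (8, 25): λ = (3·8² + 10)/(2·25) ≡ 25/50. 50⁻¹ ≡ 13 (mod 59), so λ ≡ 25·13 ≡ 30.
  x = λ² - 8 - 8 = 900 - 16 ≡ 58; y = λ·(8 - 58) - 25 ≡ 9. → (58, 9)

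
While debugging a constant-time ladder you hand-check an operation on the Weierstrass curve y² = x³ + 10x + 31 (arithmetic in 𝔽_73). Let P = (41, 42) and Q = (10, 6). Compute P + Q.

(41, 42) + (10, 6). λ = (6 - 42)/(10 - 41) ≡ 37/42 mod 73. 42⁻¹ ≡ 40 (mod 73), so λ ≡ 20.
  x = λ² - 41 - 10 = 400 - 51 ≡ 57; y = λ·(41 - 57) - 42 ≡ 3. → (57, 3)

(57, 3)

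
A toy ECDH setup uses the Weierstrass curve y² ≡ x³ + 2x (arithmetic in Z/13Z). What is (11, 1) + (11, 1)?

tangent at (11, 1): λ = (3·11² + 2)/(2·1) ≡ 1/2. 2⁻¹ ≡ 7 (mod 13), so λ ≡ 1·7 ≡ 7.
  x = λ² - 11 - 11 = 49 - 22 ≡ 1; y = λ·(11 - 1) - 1 ≡ 4. → (1, 4)

(1, 4)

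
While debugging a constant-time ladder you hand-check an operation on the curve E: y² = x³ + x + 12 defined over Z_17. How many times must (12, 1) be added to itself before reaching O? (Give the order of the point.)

2P: tangent at (12, 1): λ = (3·12² + 1)/(2·1) ≡ 8/2. 2⁻¹ ≡ 9 (mod 17), so λ ≡ 8·9 ≡ 4.
  x = λ² - 12 - 12 = 16 - 24 ≡ 9; y = λ·(12 - 9) - 1 ≡ 11. → (9, 11)
3P: (9, 11) + (12, 1). λ = (1 - 11)/(12 - 9) ≡ 7/3 mod 17. 3⁻¹ ≡ 6 (mod 17), so λ ≡ 8.
  x = λ² - 9 - 12 = 64 - 21 ≡ 9; y = λ·(9 - 9) - 11 ≡ 6. → (9, 6)
4P: (9, 6) + (12, 1). λ = (1 - 6)/(12 - 9) ≡ 12/3 mod 17. 3⁻¹ ≡ 6 (mod 17), so λ ≡ 4.
  x = λ² - 9 - 12 = 16 - 21 ≡ 12; y = λ·(9 - 12) - 6 ≡ 16. → (12, 16)
5P: (12, 16) + (12, 1): same x and y₁ ≡ -y₂, so the sum is O.
5P = O, so the order is 5.

5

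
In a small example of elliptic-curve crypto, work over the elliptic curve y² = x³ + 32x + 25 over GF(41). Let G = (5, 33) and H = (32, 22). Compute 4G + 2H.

First 4G:
Double-and-add on 4 = (100)₂. Start with G = (5, 33) for the leading 1-bit.
double: tangent at (5, 33): λ = (3·5² + 32)/(2·33) ≡ 25/25. 25⁻¹ ≡ 23 (mod 41), so λ ≡ 25·23 ≡ 1.
  x = λ² - 5 - 5 = 1 - 10 ≡ 32; y = λ·(5 - 32) - 33 ≡ 22. → (32, 22)
double: tangent at (32, 22): λ = (3·32² + 32)/(2·22) ≡ 29/3. 3⁻¹ ≡ 14 (mod 41), so λ ≡ 29·14 ≡ 37.
  x = λ² - 32 - 32 = 1369 - 64 ≡ 34; y = λ·(32 - 34) - 22 ≡ 27. → (34, 27)
4G = (34, 27).
Next 2H:
Repeated addition: build up to 2H.
2H: tangent at (32, 22): λ = (3·32² + 32)/(2·22) ≡ 29/3. 3⁻¹ ≡ 14 (mod 41), so λ ≡ 29·14 ≡ 37.
  x = λ² - 32 - 32 = 1369 - 64 ≡ 34; y = λ·(32 - 34) - 22 ≡ 27. → (34, 27)
2H = (34, 27).
Finally 4G + 2H:
tangent at (34, 27): λ = (3·34² + 32)/(2·27) ≡ 15/13. 13⁻¹ ≡ 19 (mod 41), so λ ≡ 15·19 ≡ 39.
  x = λ² - 34 - 34 = 1521 - 68 ≡ 18; y = λ·(34 - 18) - 27 ≡ 23. → (18, 23)

(18, 23)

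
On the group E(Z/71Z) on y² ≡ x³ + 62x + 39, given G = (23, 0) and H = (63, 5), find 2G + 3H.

(32, 70)

First 2G:
Repeated addition: build up to 2G.
2G: (23, 0) + (23, 0): same x and y₁ ≡ -y₂, so the sum is O.
2G = O.
Next 3H:
Repeated addition: build up to 3H.
2H: tangent at (63, 5): λ = (3·63² + 62)/(2·5) ≡ 41/10. 10⁻¹ ≡ 64 (mod 71), so λ ≡ 41·64 ≡ 68.
  x = λ² - 63 - 63 = 4624 - 126 ≡ 25; y = λ·(63 - 25) - 5 ≡ 23. → (25, 23)
3H: (25, 23) + (63, 5). λ = (5 - 23)/(63 - 25) ≡ 53/38 mod 71. 38⁻¹ ≡ 43 (mod 71), so λ ≡ 7.
  x = λ² - 25 - 63 = 49 - 88 ≡ 32; y = λ·(25 - 32) - 23 ≡ 70. → (32, 70)
3H = (32, 70).
Finally 2G + 3H:
O + (32, 70) = (32, 70) (identity).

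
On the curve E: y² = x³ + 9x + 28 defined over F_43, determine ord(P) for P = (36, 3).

2P: tangent at (36, 3): λ = (3·36² + 9)/(2·3) ≡ 27/6. 6⁻¹ ≡ 36 (mod 43), so λ ≡ 27·36 ≡ 26.
  x = λ² - 36 - 36 = 676 - 72 ≡ 2; y = λ·(36 - 2) - 3 ≡ 21. → (2, 21)
3P: (2, 21) + (36, 3). λ = (3 - 21)/(36 - 2) ≡ 25/34 mod 43. 34⁻¹ ≡ 19 (mod 43), so λ ≡ 2.
  x = λ² - 2 - 36 = 4 - 38 ≡ 9; y = λ·(2 - 9) - 21 ≡ 8. → (9, 8)
4P: (9, 8) + (36, 3). λ = (3 - 8)/(36 - 9) ≡ 38/27 mod 43. 27⁻¹ ≡ 8 (mod 43), so λ ≡ 3.
  x = λ² - 9 - 36 = 9 - 45 ≡ 7; y = λ·(9 - 7) - 8 ≡ 41. → (7, 41)
5P: (7, 41) + (36, 3). λ = (3 - 41)/(36 - 7) ≡ 5/29 mod 43. 29⁻¹ ≡ 3 (mod 43) since 29·3 = 87 ≡ 1, so λ ≡ 15.
  x = λ² - 7 - 36 = 225 - 43 ≡ 10; y = λ·(7 - 10) - 41 ≡ 0. → (10, 0)
6P: (10, 0) + (36, 3). λ = (3 - 0)/(36 - 10) ≡ 3/26 mod 43. 26⁻¹ ≡ 5 (mod 43) since 26·5 = 130 ≡ 1, so λ ≡ 15.
  x = λ² - 10 - 36 = 225 - 46 ≡ 7; y = λ·(10 - 7) - 0 ≡ 2. → (7, 2)
7P: (7, 2) + (36, 3). λ = (3 - 2)/(36 - 7) ≡ 1/29 mod 43. 29⁻¹ ≡ 3 (mod 43) since 29·3 = 87 ≡ 1, so λ ≡ 3.
  x = λ² - 7 - 36 = 9 - 43 ≡ 9; y = λ·(7 - 9) - 2 ≡ 35. → (9, 35)
8P: (9, 35) + (36, 3). λ = (3 - 35)/(36 - 9) ≡ 11/27 mod 43. 27⁻¹ ≡ 8 (mod 43), so λ ≡ 2.
  x = λ² - 9 - 36 = 4 - 45 ≡ 2; y = λ·(9 - 2) - 35 ≡ 22. → (2, 22)
9P: (2, 22) + (36, 3). λ = (3 - 22)/(36 - 2) ≡ 24/34 mod 43. 34⁻¹ ≡ 19 (mod 43), so λ ≡ 26.
  x = λ² - 2 - 36 = 676 - 38 ≡ 36; y = λ·(2 - 36) - 22 ≡ 40. → (36, 40)
10P: (36, 40) + (36, 3): same x and y₁ ≡ -y₂, so the sum is O.
10P = O, so the order is 10.

10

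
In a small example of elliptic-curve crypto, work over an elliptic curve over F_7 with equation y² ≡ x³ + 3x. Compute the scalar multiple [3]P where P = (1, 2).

(1, 5)

Repeated addition: build up to 3P.
2P: tangent at (1, 2): λ = (3·1² + 3)/(2·2) ≡ 6/4. 4⁻¹ ≡ 2 (mod 7), so λ ≡ 6·2 ≡ 5.
  x = λ² - 1 - 1 = 25 - 2 ≡ 2; y = λ·(1 - 2) - 2 ≡ 0. → (2, 0)
3P: (2, 0) + (1, 2). λ = (2 - 0)/(1 - 2) ≡ 2/6 mod 7. 6⁻¹ ≡ 6 (mod 7), so λ ≡ 5.
  x = λ² - 2 - 1 = 25 - 3 ≡ 1; y = λ·(2 - 1) - 0 ≡ 5. → (1, 5)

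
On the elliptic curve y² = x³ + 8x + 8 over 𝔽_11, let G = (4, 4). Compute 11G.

(3, 9)

Repeated addition: build up to 11G.
2G: tangent at (4, 4): λ = (3·4² + 8)/(2·4) ≡ 1/8. 8⁻¹ ≡ 7 (mod 11), so λ ≡ 1·7 ≡ 7.
  x = λ² - 4 - 4 = 49 - 8 ≡ 8; y = λ·(4 - 8) - 4 ≡ 1. → (8, 1)
3G: (8, 1) + (4, 4). λ = (4 - 1)/(4 - 8) ≡ 3/7 mod 11. 7⁻¹ ≡ 8 (mod 11) since 7·8 = 56 ≡ 1, so λ ≡ 2.
  x = λ² - 8 - 4 = 4 - 12 ≡ 3; y = λ·(8 - 3) - 1 ≡ 9. → (3, 9)
4G: (3, 9) + (4, 4). λ = (4 - 9)/(4 - 3) ≡ 6/1 mod 11. 1⁻¹ ≡ 1 (mod 11), so λ ≡ 6.
  x = λ² - 3 - 4 = 36 - 7 ≡ 7; y = λ·(3 - 7) - 9 ≡ 0. → (7, 0)
5G: (7, 0) + (4, 4). λ = (4 - 0)/(4 - 7) ≡ 4/8 mod 11. 8⁻¹ ≡ 7 (mod 11), so λ ≡ 6.
  x = λ² - 7 - 4 = 36 - 11 ≡ 3; y = λ·(7 - 3) - 0 ≡ 2. → (3, 2)
6G: (3, 2) + (4, 4). λ = (4 - 2)/(4 - 3) ≡ 2/1 mod 11. 1⁻¹ ≡ 1 (mod 11), so λ ≡ 2.
  x = λ² - 3 - 4 = 4 - 7 ≡ 8; y = λ·(3 - 8) - 2 ≡ 10. → (8, 10)
7G: (8, 10) + (4, 4). λ = (4 - 10)/(4 - 8) ≡ 5/7 mod 11. 7⁻¹ ≡ 8 (mod 11), so λ ≡ 7.
  x = λ² - 8 - 4 = 49 - 12 ≡ 4; y = λ·(8 - 4) - 10 ≡ 7. → (4, 7)
8G: (4, 7) + (4, 4): same x and y₁ ≡ -y₂, so the sum is O.
9G: O + (4, 4) = (4, 4) (identity).
10G: tangent at (4, 4): λ = (3·4² + 8)/(2·4) ≡ 1/8. 8⁻¹ ≡ 7 (mod 11) since 8·7 = 56 ≡ 1, so λ ≡ 1·7 ≡ 7.
  x = λ² - 4 - 4 = 49 - 8 ≡ 8; y = λ·(4 - 8) - 4 ≡ 1. → (8, 1)
11G: (8, 1) + (4, 4). λ = (4 - 1)/(4 - 8) ≡ 3/7 mod 11. 7⁻¹ ≡ 8 (mod 11) since 7·8 = 56 ≡ 1, so λ ≡ 2.
  x = λ² - 8 - 4 = 4 - 12 ≡ 3; y = λ·(8 - 3) - 1 ≡ 9. → (3, 9)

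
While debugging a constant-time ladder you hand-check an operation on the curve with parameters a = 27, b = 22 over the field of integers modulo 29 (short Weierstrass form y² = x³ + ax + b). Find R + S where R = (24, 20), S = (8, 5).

(24, 20) + (8, 5). λ = (5 - 20)/(8 - 24) ≡ 14/13 mod 29. 13⁻¹ ≡ 9 (mod 29), so λ ≡ 10.
  x = λ² - 24 - 8 = 100 - 32 ≡ 10; y = λ·(24 - 10) - 20 ≡ 4. → (10, 4)

(10, 4)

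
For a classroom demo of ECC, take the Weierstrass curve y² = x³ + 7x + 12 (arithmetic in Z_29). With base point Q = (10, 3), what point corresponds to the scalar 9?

Repeated addition: build up to 9Q.
2Q: tangent at (10, 3): λ = (3·10² + 7)/(2·3) ≡ 17/6. 6⁻¹ ≡ 5 (mod 29), so λ ≡ 17·5 ≡ 27.
  x = λ² - 10 - 10 = 729 - 20 ≡ 13; y = λ·(10 - 13) - 3 ≡ 3. → (13, 3)
3Q: (13, 3) + (10, 3). λ = (3 - 3)/(10 - 13) ≡ 0/26 mod 29. 26⁻¹ ≡ 19 (mod 29), so λ ≡ 0.
  x = λ² - 13 - 10 = 0 - 23 ≡ 6; y = λ·(13 - 6) - 3 ≡ 26. → (6, 26)
4Q: (6, 26) + (10, 3). λ = (3 - 26)/(10 - 6) ≡ 6/4 mod 29. 4⁻¹ ≡ 22 (mod 29) since 4·22 = 88 ≡ 1, so λ ≡ 16.
  x = λ² - 6 - 10 = 256 - 16 ≡ 8; y = λ·(6 - 8) - 26 ≡ 0. → (8, 0)
5Q: (8, 0) + (10, 3). λ = (3 - 0)/(10 - 8) ≡ 3/2 mod 29. 2⁻¹ ≡ 15 (mod 29) since 2·15 = 30 ≡ 1, so λ ≡ 16.
  x = λ² - 8 - 10 = 256 - 18 ≡ 6; y = λ·(8 - 6) - 0 ≡ 3. → (6, 3)
6Q: (6, 3) + (10, 3). λ = (3 - 3)/(10 - 6) ≡ 0/4 mod 29. 4⁻¹ ≡ 22 (mod 29) since 4·22 = 88 ≡ 1, so λ ≡ 0.
  x = λ² - 6 - 10 = 0 - 16 ≡ 13; y = λ·(6 - 13) - 3 ≡ 26. → (13, 26)
7Q: (13, 26) + (10, 3). λ = (3 - 26)/(10 - 13) ≡ 6/26 mod 29. 26⁻¹ ≡ 19 (mod 29), so λ ≡ 27.
  x = λ² - 13 - 10 = 729 - 23 ≡ 10; y = λ·(13 - 10) - 26 ≡ 26. → (10, 26)
8Q: (10, 26) + (10, 3): same x and y₁ ≡ -y₂, so the sum is O.
9Q: O + (10, 3) = (10, 3) (identity).

(10, 3)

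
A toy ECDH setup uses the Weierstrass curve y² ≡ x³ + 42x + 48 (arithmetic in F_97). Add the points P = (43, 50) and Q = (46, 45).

(0, 40)

(43, 50) + (46, 45). λ = (45 - 50)/(46 - 43) ≡ 92/3 mod 97. 3⁻¹ ≡ 65 (mod 97) since 3·65 = 195 ≡ 1, so λ ≡ 63.
  x = λ² - 43 - 46 = 3969 - 89 ≡ 0; y = λ·(43 - 0) - 50 ≡ 40. → (0, 40)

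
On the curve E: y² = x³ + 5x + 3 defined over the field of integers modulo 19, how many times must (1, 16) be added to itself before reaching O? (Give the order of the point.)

5

2P: tangent at (1, 16): λ = (3·1² + 5)/(2·16) ≡ 8/13. 13⁻¹ ≡ 3 (mod 19) since 13·3 = 39 ≡ 1, so λ ≡ 8·3 ≡ 5.
  x = λ² - 1 - 1 = 25 - 2 ≡ 4; y = λ·(1 - 4) - 16 ≡ 7. → (4, 7)
3P: (4, 7) + (1, 16). λ = (16 - 7)/(1 - 4) ≡ 9/16 mod 19. 16⁻¹ ≡ 6 (mod 19) since 16·6 = 96 ≡ 1, so λ ≡ 16.
  x = λ² - 4 - 1 = 256 - 5 ≡ 4; y = λ·(4 - 4) - 7 ≡ 12. → (4, 12)
4P: (4, 12) + (1, 16). λ = (16 - 12)/(1 - 4) ≡ 4/16 mod 19. 16⁻¹ ≡ 6 (mod 19) since 16·6 = 96 ≡ 1, so λ ≡ 5.
  x = λ² - 4 - 1 = 25 - 5 ≡ 1; y = λ·(4 - 1) - 12 ≡ 3. → (1, 3)
5P: (1, 3) + (1, 16): same x and y₁ ≡ -y₂, so the sum is O.
5P = O, so the order is 5.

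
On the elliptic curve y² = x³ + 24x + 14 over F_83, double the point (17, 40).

tangent at (17, 40): λ = (3·17² + 24)/(2·40) ≡ 61/80. 80⁻¹ ≡ 55 (mod 83) since 80·55 = 4400 ≡ 1, so λ ≡ 61·55 ≡ 35.
  x = λ² - 17 - 17 = 1225 - 34 ≡ 29; y = λ·(17 - 29) - 40 ≡ 38. → (29, 38)

(29, 38)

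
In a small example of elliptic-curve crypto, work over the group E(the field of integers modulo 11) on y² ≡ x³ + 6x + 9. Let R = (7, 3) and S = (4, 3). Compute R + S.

(0, 8)

(7, 3) + (4, 3). λ = (3 - 3)/(4 - 7) ≡ 0/8 mod 11. 8⁻¹ ≡ 7 (mod 11), so λ ≡ 0.
  x = λ² - 7 - 4 = 0 - 11 ≡ 0; y = λ·(7 - 0) - 3 ≡ 8. → (0, 8)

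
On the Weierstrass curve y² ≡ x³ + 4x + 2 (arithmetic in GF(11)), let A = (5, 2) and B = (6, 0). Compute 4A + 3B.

First 4A:
Double-and-add on 4 = (100)₂. Start with A = (5, 2) for the leading 1-bit.
double: tangent at (5, 2): λ = (3·5² + 4)/(2·2) ≡ 2/4. 4⁻¹ ≡ 3 (mod 11), so λ ≡ 2·3 ≡ 6.
  x = λ² - 5 - 5 = 36 - 10 ≡ 4; y = λ·(5 - 4) - 2 ≡ 4. → (4, 4)
double: tangent at (4, 4): λ = (3·4² + 4)/(2·4) ≡ 8/8. 8⁻¹ ≡ 7 (mod 11), so λ ≡ 8·7 ≡ 1.
  x = λ² - 4 - 4 = 1 - 8 ≡ 4; y = λ·(4 - 4) - 4 ≡ 7. → (4, 7)
4A = (4, 7).
Next 3B:
Repeated addition: build up to 3B.
2B: (6, 0) + (6, 0): same x and y₁ ≡ -y₂, so the sum is O.
3B: O + (6, 0) = (6, 0) (identity).
3B = (6, 0).
Finally 4A + 3B:
(4, 7) + (6, 0). λ = (0 - 7)/(6 - 4) ≡ 4/2 mod 11. 2⁻¹ ≡ 6 (mod 11), so λ ≡ 2.
  x = λ² - 4 - 6 = 4 - 10 ≡ 5; y = λ·(4 - 5) - 7 ≡ 2. → (5, 2)

(5, 2)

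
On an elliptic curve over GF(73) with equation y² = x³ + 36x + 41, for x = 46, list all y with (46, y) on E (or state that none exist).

x³ + 36x + 41 = 99033 ≡ 45 (mod 73).
45 is a non-residue mod 73; no y exists.

none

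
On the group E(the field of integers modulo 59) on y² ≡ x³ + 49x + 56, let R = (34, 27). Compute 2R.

tangent at (34, 27): λ = (3·34² + 49)/(2·27) ≡ 36/54. 54⁻¹ ≡ 47 (mod 59), so λ ≡ 36·47 ≡ 40.
  x = λ² - 34 - 34 = 1600 - 68 ≡ 57; y = λ·(34 - 57) - 27 ≡ 56. → (57, 56)

(57, 56)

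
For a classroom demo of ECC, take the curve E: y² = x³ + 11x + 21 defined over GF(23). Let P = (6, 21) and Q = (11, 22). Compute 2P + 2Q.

First 2P:
Repeated addition: build up to 2P.
2P: tangent at (6, 21): λ = (3·6² + 11)/(2·21) ≡ 4/19. 19⁻¹ ≡ 17 (mod 23), so λ ≡ 4·17 ≡ 22.
  x = λ² - 6 - 6 = 484 - 12 ≡ 12; y = λ·(6 - 12) - 21 ≡ 8. → (12, 8)
2P = (12, 8).
Next 2Q:
Repeated addition: build up to 2Q.
2Q: tangent at (11, 22): λ = (3·11² + 11)/(2·22) ≡ 6/21. 21⁻¹ ≡ 11 (mod 23), so λ ≡ 6·11 ≡ 20.
  x = λ² - 11 - 11 = 400 - 22 ≡ 10; y = λ·(11 - 10) - 22 ≡ 21. → (10, 21)
2Q = (10, 21).
Finally 2P + 2Q:
(12, 8) + (10, 21). λ = (21 - 8)/(10 - 12) ≡ 13/21 mod 23. 21⁻¹ ≡ 11 (mod 23), so λ ≡ 5.
  x = λ² - 12 - 10 = 25 - 22 ≡ 3; y = λ·(12 - 3) - 8 ≡ 14. → (3, 14)

(3, 14)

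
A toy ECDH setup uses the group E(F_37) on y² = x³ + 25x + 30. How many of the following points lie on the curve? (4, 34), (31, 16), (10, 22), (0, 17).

(4, 34): 34² ≡ 9, rhs ≡ 9 → on.
(31, 16): 16² ≡ 34, rhs ≡ 34 → on.
(10, 22): 22² ≡ 3, rhs ≡ 22 → off.
(0, 17): 17² ≡ 30, rhs ≡ 30 → on.

3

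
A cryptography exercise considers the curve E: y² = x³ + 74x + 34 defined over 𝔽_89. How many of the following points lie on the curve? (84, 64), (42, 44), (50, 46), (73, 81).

(84, 64): 64² ≡ 2, rhs ≡ 73 → off.
(42, 44): 44² ≡ 67, rhs ≡ 67 → on.
(50, 46): 46² ≡ 69, rhs ≡ 40 → off.
(73, 81): 81² ≡ 64, rhs ≡ 5 → off.

1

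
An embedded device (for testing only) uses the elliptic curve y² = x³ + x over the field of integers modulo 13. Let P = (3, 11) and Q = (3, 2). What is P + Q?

The two points share x = 3 and their y-coordinates satisfy 11 + 2 ≡ 0 (mod 13), so they are inverses. Their sum is O.

O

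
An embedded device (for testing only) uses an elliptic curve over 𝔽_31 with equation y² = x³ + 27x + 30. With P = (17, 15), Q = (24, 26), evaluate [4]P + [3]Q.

(16, 1)

First 4P:
Double-and-add on 4 = (100)₂. Start with P = (17, 15) for the leading 1-bit.
double: tangent at (17, 15): λ = (3·17² + 27)/(2·15) ≡ 26/30. 30⁻¹ ≡ 30 (mod 31), so λ ≡ 26·30 ≡ 5.
  x = λ² - 17 - 17 = 25 - 34 ≡ 22; y = λ·(17 - 22) - 15 ≡ 22. → (22, 22)
double: tangent at (22, 22): λ = (3·22² + 27)/(2·22) ≡ 22/13. 13⁻¹ ≡ 12 (mod 31) since 13·12 = 156 ≡ 1, so λ ≡ 22·12 ≡ 16.
  x = λ² - 22 - 22 = 256 - 44 ≡ 26; y = λ·(22 - 26) - 22 ≡ 7. → (26, 7)
4P = (26, 7).
Next 3Q:
Repeated addition: build up to 3Q.
2Q: tangent at (24, 26): λ = (3·24² + 27)/(2·26) ≡ 19/21. 21⁻¹ ≡ 3 (mod 31), so λ ≡ 19·3 ≡ 26.
  x = λ² - 24 - 24 = 676 - 48 ≡ 8; y = λ·(24 - 8) - 26 ≡ 18. → (8, 18)
3Q: (8, 18) + (24, 26). λ = (26 - 18)/(24 - 8) ≡ 8/16 mod 31. 16⁻¹ ≡ 2 (mod 31) since 16·2 = 32 ≡ 1, so λ ≡ 16.
  x = λ² - 8 - 24 = 256 - 32 ≡ 7; y = λ·(8 - 7) - 18 ≡ 29. → (7, 29)
3Q = (7, 29).
Finally 4P + 3Q:
(26, 7) + (7, 29). λ = (29 - 7)/(7 - 26) ≡ 22/12 mod 31. 12⁻¹ ≡ 13 (mod 31), so λ ≡ 7.
  x = λ² - 26 - 7 = 49 - 33 ≡ 16; y = λ·(26 - 16) - 7 ≡ 1. → (16, 1)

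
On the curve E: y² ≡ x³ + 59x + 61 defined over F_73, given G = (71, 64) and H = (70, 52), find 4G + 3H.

First 4G:
Double-and-add on 4 = (100)₂. Start with G = (71, 64) for the leading 1-bit.
double: tangent at (71, 64): λ = (3·71² + 59)/(2·64) ≡ 71/55. 55⁻¹ ≡ 4 (mod 73) since 55·4 = 220 ≡ 1, so λ ≡ 71·4 ≡ 65.
  x = λ² - 71 - 71 = 4225 - 142 ≡ 68; y = λ·(71 - 68) - 64 ≡ 58. → (68, 58)
double: tangent at (68, 58): λ = (3·68² + 59)/(2·58) ≡ 61/43. 43⁻¹ ≡ 17 (mod 73), so λ ≡ 61·17 ≡ 15.
  x = λ² - 68 - 68 = 225 - 136 ≡ 16; y = λ·(68 - 16) - 58 ≡ 65. → (16, 65)
4G = (16, 65).
Next 3H:
Repeated addition: build up to 3H.
2H: tangent at (70, 52): λ = (3·70² + 59)/(2·52) ≡ 13/31. 31⁻¹ ≡ 33 (mod 73), so λ ≡ 13·33 ≡ 64.
  x = λ² - 70 - 70 = 4096 - 140 ≡ 14; y = λ·(70 - 14) - 52 ≡ 28. → (14, 28)
3H: (14, 28) + (70, 52). λ = (52 - 28)/(70 - 14) ≡ 24/56 mod 73. 56⁻¹ ≡ 30 (mod 73), so λ ≡ 63.
  x = λ² - 14 - 70 = 3969 - 84 ≡ 16; y = λ·(14 - 16) - 28 ≡ 65. → (16, 65)
3H = (16, 65).
Finally 4G + 3H:
tangent at (16, 65): λ = (3·16² + 59)/(2·65) ≡ 24/57. 57⁻¹ ≡ 41 (mod 73), so λ ≡ 24·41 ≡ 35.
  x = λ² - 16 - 16 = 1225 - 32 ≡ 25; y = λ·(16 - 25) - 65 ≡ 58. → (25, 58)

(25, 58)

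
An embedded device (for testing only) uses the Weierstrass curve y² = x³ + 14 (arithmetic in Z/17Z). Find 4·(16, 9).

Write Q = (16, 9).
Repeated addition: build up to 4Q.
2Q: tangent at (16, 9): λ = (3·16² + 0)/(2·9) ≡ 3/1. 1⁻¹ ≡ 1 (mod 17), so λ ≡ 3·1 ≡ 3.
  x = λ² - 16 - 16 = 9 - 32 ≡ 11; y = λ·(16 - 11) - 9 ≡ 6. → (11, 6)
3Q: (11, 6) + (16, 9). λ = (9 - 6)/(16 - 11) ≡ 3/5 mod 17. 5⁻¹ ≡ 7 (mod 17), so λ ≡ 4.
  x = λ² - 11 - 16 = 16 - 27 ≡ 6; y = λ·(11 - 6) - 6 ≡ 14. → (6, 14)
4Q: (6, 14) + (16, 9). λ = (9 - 14)/(16 - 6) ≡ 12/10 mod 17. 10⁻¹ ≡ 12 (mod 17), so λ ≡ 8.
  x = λ² - 6 - 16 = 64 - 22 ≡ 8; y = λ·(6 - 8) - 14 ≡ 4. → (8, 4)

(8, 4)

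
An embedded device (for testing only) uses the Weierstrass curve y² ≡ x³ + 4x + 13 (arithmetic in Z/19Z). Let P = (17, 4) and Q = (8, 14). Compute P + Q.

(14, 18)

(17, 4) + (8, 14). λ = (14 - 4)/(8 - 17) ≡ 10/10 mod 19. 10⁻¹ ≡ 2 (mod 19), so λ ≡ 1.
  x = λ² - 17 - 8 = 1 - 25 ≡ 14; y = λ·(17 - 14) - 4 ≡ 18. → (14, 18)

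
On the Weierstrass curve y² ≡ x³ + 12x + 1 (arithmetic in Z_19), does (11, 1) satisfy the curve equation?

yes

y² = 1² ≡ 1; x³ + 12x + 1 = 1464 ≡ 1 (mod 19). 1 = 1.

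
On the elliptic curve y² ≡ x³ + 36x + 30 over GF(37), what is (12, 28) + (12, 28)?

tangent at (12, 28): λ = (3·12² + 36)/(2·28) ≡ 24/19. 19⁻¹ ≡ 2 (mod 37) since 19·2 = 38 ≡ 1, so λ ≡ 24·2 ≡ 11.
  x = λ² - 12 - 12 = 121 - 24 ≡ 23; y = λ·(12 - 23) - 28 ≡ 36. → (23, 36)

(23, 36)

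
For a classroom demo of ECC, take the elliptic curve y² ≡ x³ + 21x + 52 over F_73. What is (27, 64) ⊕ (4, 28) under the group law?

(27, 64) + (4, 28). λ = (28 - 64)/(4 - 27) ≡ 37/50 mod 73. 50⁻¹ ≡ 19 (mod 73), so λ ≡ 46.
  x = λ² - 27 - 4 = 2116 - 31 ≡ 41; y = λ·(27 - 41) - 64 ≡ 22. → (41, 22)

(41, 22)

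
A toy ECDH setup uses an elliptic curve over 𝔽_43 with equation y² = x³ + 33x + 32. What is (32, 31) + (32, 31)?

tangent at (32, 31): λ = (3·32² + 33)/(2·31) ≡ 9/19. 19⁻¹ ≡ 34 (mod 43), so λ ≡ 9·34 ≡ 5.
  x = λ² - 32 - 32 = 25 - 64 ≡ 4; y = λ·(32 - 4) - 31 ≡ 23. → (4, 23)

(4, 23)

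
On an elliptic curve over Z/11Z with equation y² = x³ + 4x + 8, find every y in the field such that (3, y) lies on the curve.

5, 6

x³ + 4x + 8 = 47 ≡ 3 (mod 11).
Square roots of 3 mod 11: 5 and 6 (since 5² = 25 ≡ 3).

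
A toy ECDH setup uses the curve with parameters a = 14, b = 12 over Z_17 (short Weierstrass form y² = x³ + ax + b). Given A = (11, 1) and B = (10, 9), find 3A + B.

(11, 16)

First 3A:
Repeated addition: build up to 3A.
2A: tangent at (11, 1): λ = (3·11² + 14)/(2·1) ≡ 3/2. 2⁻¹ ≡ 9 (mod 17) since 2·9 = 18 ≡ 1, so λ ≡ 3·9 ≡ 10.
  x = λ² - 11 - 11 = 100 - 22 ≡ 10; y = λ·(11 - 10) - 1 ≡ 9. → (10, 9)
3A: (10, 9) + (11, 1). λ = (1 - 9)/(11 - 10) ≡ 9/1 mod 17. 1⁻¹ ≡ 1 (mod 17), so λ ≡ 9.
  x = λ² - 10 - 11 = 81 - 21 ≡ 9; y = λ·(10 - 9) - 9 ≡ 0. → (9, 0)
3A = (9, 0).
Finally 3A + B:
(9, 0) + (10, 9). λ = (9 - 0)/(10 - 9) ≡ 9/1 mod 17. 1⁻¹ ≡ 1 (mod 17) since 1·1 = 1 ≡ 1, so λ ≡ 9.
  x = λ² - 9 - 10 = 81 - 19 ≡ 11; y = λ·(9 - 11) - 0 ≡ 16. → (11, 16)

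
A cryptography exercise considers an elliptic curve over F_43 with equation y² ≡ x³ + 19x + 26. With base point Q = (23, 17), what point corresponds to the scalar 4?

Double-and-add on 4 = (100)₂. Start with Q = (23, 17) for the leading 1-bit.
double: tangent at (23, 17): λ = (3·23² + 19)/(2·17) ≡ 15/34. 34⁻¹ ≡ 19 (mod 43), so λ ≡ 15·19 ≡ 27.
  x = λ² - 23 - 23 = 729 - 46 ≡ 38; y = λ·(23 - 38) - 17 ≡ 8. → (38, 8)
double: tangent at (38, 8): λ = (3·38² + 19)/(2·8) ≡ 8/16. 16⁻¹ ≡ 35 (mod 43), so λ ≡ 8·35 ≡ 22.
  x = λ² - 38 - 38 = 484 - 76 ≡ 21; y = λ·(38 - 21) - 8 ≡ 22. → (21, 22)

(21, 22)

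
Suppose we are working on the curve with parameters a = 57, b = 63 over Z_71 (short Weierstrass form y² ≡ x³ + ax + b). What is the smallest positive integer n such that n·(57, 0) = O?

2

2P: (57, 0) + (57, 0): same x and y₁ ≡ -y₂, so the sum is O.
2P = O, so the order is 2.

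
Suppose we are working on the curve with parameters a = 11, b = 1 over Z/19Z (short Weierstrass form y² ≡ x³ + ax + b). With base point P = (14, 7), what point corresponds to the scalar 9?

O

Double-and-add on 9 = (1001)₂. Start with P = (14, 7) for the leading 1-bit.
double: tangent at (14, 7): λ = (3·14² + 11)/(2·7) ≡ 10/14. 14⁻¹ ≡ 15 (mod 19) since 14·15 = 210 ≡ 1, so λ ≡ 10·15 ≡ 17.
  x = λ² - 14 - 14 = 289 - 28 ≡ 14; y = λ·(14 - 14) - 7 ≡ 12. → (14, 12)
double: tangent at (14, 12): λ = (3·14² + 11)/(2·12) ≡ 10/5. 5⁻¹ ≡ 4 (mod 19), so λ ≡ 10·4 ≡ 2.
  x = λ² - 14 - 14 = 4 - 28 ≡ 14; y = λ·(14 - 14) - 12 ≡ 7. → (14, 7)
double: tangent at (14, 7): λ = (3·14² + 11)/(2·7) ≡ 10/14. 14⁻¹ ≡ 15 (mod 19), so λ ≡ 10·15 ≡ 17.
  x = λ² - 14 - 14 = 289 - 28 ≡ 14; y = λ·(14 - 14) - 7 ≡ 12. → (14, 12)
add P: (14, 12) + (14, 7): same x and y₁ ≡ -y₂, so the sum is ∞.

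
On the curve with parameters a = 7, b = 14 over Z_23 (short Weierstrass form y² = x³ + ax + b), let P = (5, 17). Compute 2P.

(22, 11)

tangent at (5, 17): λ = (3·5² + 7)/(2·17) ≡ 13/11. 11⁻¹ ≡ 21 (mod 23) since 11·21 = 231 ≡ 1, so λ ≡ 13·21 ≡ 20.
  x = λ² - 5 - 5 = 400 - 10 ≡ 22; y = λ·(5 - 22) - 17 ≡ 11. → (22, 11)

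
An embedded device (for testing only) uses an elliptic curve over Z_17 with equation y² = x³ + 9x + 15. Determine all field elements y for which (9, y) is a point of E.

3, 14

x³ + 9x + 15 = 825 ≡ 9 (mod 17).
Square roots of 9 mod 17: 3 and 14 (since 3² = 9 ≡ 9).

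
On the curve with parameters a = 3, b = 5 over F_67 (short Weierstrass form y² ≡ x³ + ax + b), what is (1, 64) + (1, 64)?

(66, 1)

tangent at (1, 64): λ = (3·1² + 3)/(2·64) ≡ 6/61. 61⁻¹ ≡ 11 (mod 67) since 61·11 = 671 ≡ 1, so λ ≡ 6·11 ≡ 66.
  x = λ² - 1 - 1 = 4356 - 2 ≡ 66; y = λ·(1 - 66) - 64 ≡ 1. → (66, 1)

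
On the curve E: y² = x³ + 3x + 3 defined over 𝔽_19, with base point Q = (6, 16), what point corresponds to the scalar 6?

Repeated addition: build up to 6Q.
2Q: tangent at (6, 16): λ = (3·6² + 3)/(2·16) ≡ 16/13. 13⁻¹ ≡ 3 (mod 19), so λ ≡ 16·3 ≡ 10.
  x = λ² - 6 - 6 = 100 - 12 ≡ 12; y = λ·(6 - 12) - 16 ≡ 0. → (12, 0)
3Q: (12, 0) + (6, 16). λ = (16 - 0)/(6 - 12) ≡ 16/13 mod 19. 13⁻¹ ≡ 3 (mod 19), so λ ≡ 10.
  x = λ² - 12 - 6 = 100 - 18 ≡ 6; y = λ·(12 - 6) - 0 ≡ 3. → (6, 3)
4Q: (6, 3) + (6, 16): same x and y₁ ≡ -y₂, so the sum is O.
5Q: O + (6, 16) = (6, 16) (identity).
6Q: tangent at (6, 16): λ = (3·6² + 3)/(2·16) ≡ 16/13. 13⁻¹ ≡ 3 (mod 19), so λ ≡ 16·3 ≡ 10.
  x = λ² - 6 - 6 = 100 - 12 ≡ 12; y = λ·(6 - 12) - 16 ≡ 0. → (12, 0)

(12, 0)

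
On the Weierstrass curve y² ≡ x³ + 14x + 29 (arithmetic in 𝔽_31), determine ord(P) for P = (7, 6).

2P: tangent at (7, 6): λ = (3·7² + 14)/(2·6) ≡ 6/12. 12⁻¹ ≡ 13 (mod 31), so λ ≡ 6·13 ≡ 16.
  x = λ² - 7 - 7 = 256 - 14 ≡ 25; y = λ·(7 - 25) - 6 ≡ 16. → (25, 16)
3P: (25, 16) + (7, 6). λ = (6 - 16)/(7 - 25) ≡ 21/13 mod 31. 13⁻¹ ≡ 12 (mod 31), so λ ≡ 4.
  x = λ² - 25 - 7 = 16 - 32 ≡ 15; y = λ·(25 - 15) - 16 ≡ 24. → (15, 24)
4P: (15, 24) + (7, 6). λ = (6 - 24)/(7 - 15) ≡ 13/23 mod 31. 23⁻¹ ≡ 27 (mod 31), so λ ≡ 10.
  x = λ² - 15 - 7 = 100 - 22 ≡ 16; y = λ·(15 - 16) - 24 ≡ 28. → (16, 28)
5P: (16, 28) + (7, 6). λ = (6 - 28)/(7 - 16) ≡ 9/22 mod 31. 22⁻¹ ≡ 24 (mod 31), so λ ≡ 30.
  x = λ² - 16 - 7 = 900 - 23 ≡ 9; y = λ·(16 - 9) - 28 ≡ 27. → (9, 27)
6P: (9, 27) + (7, 6). λ = (6 - 27)/(7 - 9) ≡ 10/29 mod 31. 29⁻¹ ≡ 15 (mod 31), so λ ≡ 26.
  x = λ² - 9 - 7 = 676 - 16 ≡ 9; y = λ·(9 - 9) - 27 ≡ 4. → (9, 4)
7P: (9, 4) + (7, 6). λ = (6 - 4)/(7 - 9) ≡ 2/29 mod 31. 29⁻¹ ≡ 15 (mod 31) since 29·15 = 435 ≡ 1, so λ ≡ 30.
  x = λ² - 9 - 7 = 900 - 16 ≡ 16; y = λ·(9 - 16) - 4 ≡ 3. → (16, 3)
8P: (16, 3) + (7, 6). λ = (6 - 3)/(7 - 16) ≡ 3/22 mod 31. 22⁻¹ ≡ 24 (mod 31), so λ ≡ 10.
  x = λ² - 16 - 7 = 100 - 23 ≡ 15; y = λ·(16 - 15) - 3 ≡ 7. → (15, 7)
9P: (15, 7) + (7, 6). λ = (6 - 7)/(7 - 15) ≡ 30/23 mod 31. 23⁻¹ ≡ 27 (mod 31), so λ ≡ 4.
  x = λ² - 15 - 7 = 16 - 22 ≡ 25; y = λ·(15 - 25) - 7 ≡ 15. → (25, 15)
10P: (25, 15) + (7, 6). λ = (6 - 15)/(7 - 25) ≡ 22/13 mod 31. 13⁻¹ ≡ 12 (mod 31) since 13·12 = 156 ≡ 1, so λ ≡ 16.
  x = λ² - 25 - 7 = 256 - 32 ≡ 7; y = λ·(25 - 7) - 15 ≡ 25. → (7, 25)
11P: (7, 25) + (7, 6): same x and y₁ ≡ -y₂, so the sum is the point at infinity.
11P = the point at infinity, so the order is 11.

11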